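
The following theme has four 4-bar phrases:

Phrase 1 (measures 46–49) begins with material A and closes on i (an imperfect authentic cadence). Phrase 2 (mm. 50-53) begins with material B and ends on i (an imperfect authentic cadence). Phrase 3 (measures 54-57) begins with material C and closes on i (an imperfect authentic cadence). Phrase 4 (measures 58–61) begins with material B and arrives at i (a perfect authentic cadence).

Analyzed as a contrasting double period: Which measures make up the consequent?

measures 54–61

In a double period the four phrases pair into a large antecedent (phrases 1–2, ending imperfect authentic cadence) and a large consequent (phrases 3–4, ending perfect authentic cadence). The consequent spans measures 54-61.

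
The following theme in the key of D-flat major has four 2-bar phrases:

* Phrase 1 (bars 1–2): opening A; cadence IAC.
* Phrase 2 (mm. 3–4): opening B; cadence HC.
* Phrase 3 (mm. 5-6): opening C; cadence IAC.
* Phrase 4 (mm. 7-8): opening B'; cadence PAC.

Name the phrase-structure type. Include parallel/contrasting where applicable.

contrasting double period

Four phrases in two halves: the first half (mm. 1–4) ends with a half cadence, the second (mm. 5–8) with a perfect authentic cadence — a large antecedent–consequent pair, i.e. a double period.
Phrase 3 begins with different material from phrase 1, making it contrasting.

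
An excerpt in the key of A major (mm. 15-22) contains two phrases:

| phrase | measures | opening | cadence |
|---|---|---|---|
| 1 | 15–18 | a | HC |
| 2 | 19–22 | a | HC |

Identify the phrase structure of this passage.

repeated phrase

Both phrases have the same opening (a) and the same cadence (half cadence): the second is a restatement, not a consequent, so this is a repeated phrase rather than a period.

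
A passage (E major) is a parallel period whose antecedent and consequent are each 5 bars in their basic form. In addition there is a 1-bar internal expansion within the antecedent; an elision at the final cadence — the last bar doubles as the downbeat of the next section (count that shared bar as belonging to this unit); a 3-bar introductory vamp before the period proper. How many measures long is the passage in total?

14 measures

Basic parallel period: 5 + 5 = 10 bars.
10 (basic form) + 1 (internal expansion) + 3 (introduction) = 14.
The elision shares a bar with the next section but does not change this unit's count.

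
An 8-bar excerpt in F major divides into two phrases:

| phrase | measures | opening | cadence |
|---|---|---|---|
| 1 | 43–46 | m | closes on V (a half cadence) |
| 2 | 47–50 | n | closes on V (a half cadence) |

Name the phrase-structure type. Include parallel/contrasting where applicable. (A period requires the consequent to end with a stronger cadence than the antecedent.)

The second phrase closes with a half cadence, which is not stronger than the first phrase's half cadence; without a weak→strong cadential pair there is no antecedent–consequent relationship, so this is a phrase group rather than a period.

phrase group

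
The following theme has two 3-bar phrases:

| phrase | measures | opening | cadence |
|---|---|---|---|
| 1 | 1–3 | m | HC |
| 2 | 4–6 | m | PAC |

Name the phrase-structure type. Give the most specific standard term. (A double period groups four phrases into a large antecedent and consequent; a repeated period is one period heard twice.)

Phrase 1 ends with a half cadence (weaker) and phrase 2 with a perfect authentic cadence (stronger): antecedent + consequent = a period.
The two phrases open with the same material (m / m), so the period is parallel.

parallel period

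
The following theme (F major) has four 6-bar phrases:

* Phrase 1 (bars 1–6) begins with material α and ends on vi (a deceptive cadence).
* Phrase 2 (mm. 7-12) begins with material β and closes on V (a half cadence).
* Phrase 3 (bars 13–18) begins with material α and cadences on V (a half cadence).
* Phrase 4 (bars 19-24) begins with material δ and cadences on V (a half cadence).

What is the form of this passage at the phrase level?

phrase group

Phrase 4 ends with a half cadence, no stronger than phrase 2's half cadence, so the four phrases do not form a double period; nor do phrases 3–4 duplicate 1–2, so it is not a repeated period. With no phrase reaching a conclusive cadence, the passage is a phrase group.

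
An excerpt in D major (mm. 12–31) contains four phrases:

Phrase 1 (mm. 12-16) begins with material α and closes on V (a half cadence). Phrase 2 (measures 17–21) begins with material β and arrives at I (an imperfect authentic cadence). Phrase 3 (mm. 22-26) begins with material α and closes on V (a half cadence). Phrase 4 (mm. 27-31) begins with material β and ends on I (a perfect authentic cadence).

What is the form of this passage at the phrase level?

parallel double period

Four phrases in two halves: the first half (mm. 12-21) ends with an imperfect authentic cadence, the second (mm. 22-31) with a perfect authentic cadence — a large antecedent–consequent pair, i.e. a double period.
Phrase 3 begins with the same material as phrase 1, making it parallel.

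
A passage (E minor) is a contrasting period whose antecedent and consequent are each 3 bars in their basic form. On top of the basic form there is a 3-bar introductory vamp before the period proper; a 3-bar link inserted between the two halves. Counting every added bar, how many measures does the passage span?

Basic contrasting period: 3 + 3 = 6 bars.
6 (basic form) + 3 (introduction) + 3 (link) = 12.

12 measures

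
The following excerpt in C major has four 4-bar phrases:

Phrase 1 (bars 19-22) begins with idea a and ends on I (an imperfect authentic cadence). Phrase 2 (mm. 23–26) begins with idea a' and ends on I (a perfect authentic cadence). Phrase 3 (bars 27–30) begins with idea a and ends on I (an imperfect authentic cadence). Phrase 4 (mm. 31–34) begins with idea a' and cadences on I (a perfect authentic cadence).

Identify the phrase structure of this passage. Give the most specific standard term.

repeated period

The cadence pattern IAC–PAC–IAC–PAC is weak–strong twice, and phrases 3–4 restate phrases 1–2: a period heard twice, not a double period (which would end weakly at phrase 2).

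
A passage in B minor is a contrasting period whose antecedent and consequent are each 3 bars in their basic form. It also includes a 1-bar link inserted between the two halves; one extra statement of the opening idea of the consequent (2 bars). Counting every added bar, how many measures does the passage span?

9 measures

Basic contrasting period: 3 + 3 = 6 bars.
6 (basic form) + 1 (link) + 2 (extra statement) = 9.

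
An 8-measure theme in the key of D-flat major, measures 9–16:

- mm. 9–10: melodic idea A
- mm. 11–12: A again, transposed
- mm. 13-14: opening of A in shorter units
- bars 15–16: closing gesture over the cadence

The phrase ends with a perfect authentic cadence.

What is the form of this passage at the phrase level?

Basic idea (mm. 9–10) + its repetition (bars 11–12) form the presentation; fragmentation and cadence (mm. 13-16) form the continuation — the 8-bar whole is a sentence.

sentence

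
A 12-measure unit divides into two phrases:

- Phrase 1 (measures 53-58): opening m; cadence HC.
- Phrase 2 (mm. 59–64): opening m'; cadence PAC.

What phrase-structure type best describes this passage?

parallel period

Phrase 1 ends with a half cadence (weaker) and phrase 2 with a perfect authentic cadence (stronger): antecedent + consequent = a period.
The two phrases open with the same material (m / m'), so the period is parallel.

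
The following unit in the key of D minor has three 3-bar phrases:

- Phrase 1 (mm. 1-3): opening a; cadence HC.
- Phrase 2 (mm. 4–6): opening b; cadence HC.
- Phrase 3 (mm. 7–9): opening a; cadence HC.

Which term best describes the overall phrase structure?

The final phrase closes with a half cadence, which is not stronger than the preceding half cadence; the 3 phrases lack an overall antecedent–consequent design and so form a phrase group.

phrase group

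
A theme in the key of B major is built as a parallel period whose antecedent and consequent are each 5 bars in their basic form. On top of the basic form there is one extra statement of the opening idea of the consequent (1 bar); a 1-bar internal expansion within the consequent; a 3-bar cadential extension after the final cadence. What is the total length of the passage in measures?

15 measures

Basic parallel period: 5 + 5 = 10 bars.
10 (basic form) + 1 (extra statement) + 1 (internal expansion) + 3 (cadential extension) = 15.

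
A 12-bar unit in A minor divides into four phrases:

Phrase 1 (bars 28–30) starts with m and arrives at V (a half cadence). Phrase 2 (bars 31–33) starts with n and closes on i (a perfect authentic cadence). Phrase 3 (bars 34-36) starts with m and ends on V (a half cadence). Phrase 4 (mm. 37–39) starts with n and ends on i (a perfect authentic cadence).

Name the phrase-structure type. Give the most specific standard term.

The cadence pattern HC–PAC–HC–PAC is weak–strong twice, and phrases 3–4 restate phrases 1–2: a period heard twice, not a double period (which would end weakly at phrase 2).

repeated period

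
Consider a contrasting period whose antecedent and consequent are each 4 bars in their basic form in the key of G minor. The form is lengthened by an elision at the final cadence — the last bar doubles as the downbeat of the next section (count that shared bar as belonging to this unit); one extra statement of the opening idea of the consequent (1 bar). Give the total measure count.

Basic contrasting period: 4 + 4 = 8 bars.
8 (basic form) + 1 (extra statement) = 9.
The elision shares a bar with the next section but does not change this unit's count.

9 measures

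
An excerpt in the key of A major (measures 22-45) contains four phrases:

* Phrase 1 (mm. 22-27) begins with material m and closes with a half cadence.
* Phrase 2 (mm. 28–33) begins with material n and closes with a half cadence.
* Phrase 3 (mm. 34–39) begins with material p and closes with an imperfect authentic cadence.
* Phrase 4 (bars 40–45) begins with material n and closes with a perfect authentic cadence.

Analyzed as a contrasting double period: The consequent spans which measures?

measures 34–45

In a double period the four phrases pair into a large antecedent (phrases 1–2, ending half cadence) and a large consequent (phrases 3–4, ending perfect authentic cadence). The consequent spans bars 34-45.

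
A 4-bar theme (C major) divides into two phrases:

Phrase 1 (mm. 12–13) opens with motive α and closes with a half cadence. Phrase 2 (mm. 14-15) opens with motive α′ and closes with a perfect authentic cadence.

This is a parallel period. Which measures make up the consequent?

measures 14–15

The phrase ending with the weaker cadence (half cadence) is the antecedent; the one ending more conclusively (perfect authentic cadence) is the consequent. The consequent is measures 14–15.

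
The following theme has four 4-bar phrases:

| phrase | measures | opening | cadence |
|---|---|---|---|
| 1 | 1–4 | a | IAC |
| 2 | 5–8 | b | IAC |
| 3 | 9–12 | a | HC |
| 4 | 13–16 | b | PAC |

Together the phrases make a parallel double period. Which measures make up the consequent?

In a double period the first pair of phrases (ending imperfect authentic cadence) is the large antecedent and the second pair (ending perfect authentic cadence) is the large consequent; the consequent is measures 9–16.

measures 9–16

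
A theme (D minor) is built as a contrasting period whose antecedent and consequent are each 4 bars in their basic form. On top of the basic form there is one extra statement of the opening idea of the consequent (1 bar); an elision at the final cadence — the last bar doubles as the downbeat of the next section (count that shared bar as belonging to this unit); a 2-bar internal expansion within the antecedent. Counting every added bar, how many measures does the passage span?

Basic contrasting period: 4 + 4 = 8 bars.
8 (basic form) + 1 (extra statement) + 2 (internal expansion) = 11.
The elision shares a bar with the next section but does not change this unit's count.

11 measures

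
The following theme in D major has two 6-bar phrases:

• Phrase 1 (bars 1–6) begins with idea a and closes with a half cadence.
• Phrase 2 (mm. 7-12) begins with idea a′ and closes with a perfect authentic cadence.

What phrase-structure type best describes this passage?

Phrase 1 ends with a half cadence (weaker) and phrase 2 with a perfect authentic cadence (stronger): antecedent + consequent = a period.
The two phrases open with the same material (a / a′), so the period is parallel.

parallel period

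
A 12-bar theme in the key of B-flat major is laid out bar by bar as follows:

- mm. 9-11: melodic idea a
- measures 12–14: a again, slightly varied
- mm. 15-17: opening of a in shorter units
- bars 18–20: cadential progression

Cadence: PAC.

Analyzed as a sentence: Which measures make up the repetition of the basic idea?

measures 12–14

The presentation of a sentence is the basic idea (measures 9-11) plus its repetition (bars 12–14); the repetition of the basic idea is therefore measures 12–14.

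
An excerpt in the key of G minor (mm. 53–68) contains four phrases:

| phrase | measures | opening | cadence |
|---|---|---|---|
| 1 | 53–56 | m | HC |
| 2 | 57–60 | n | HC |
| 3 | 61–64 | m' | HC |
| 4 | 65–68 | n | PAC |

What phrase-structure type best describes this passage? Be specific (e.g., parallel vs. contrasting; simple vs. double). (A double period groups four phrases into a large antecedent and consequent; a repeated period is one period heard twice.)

parallel double period

Four phrases in two halves: the first half (mm. 53–60) ends with a half cadence, the second (measures 61-68) with a perfect authentic cadence — a large antecedent–consequent pair, i.e. a double period.
Phrase 3 begins with the same material as phrase 1, making it parallel.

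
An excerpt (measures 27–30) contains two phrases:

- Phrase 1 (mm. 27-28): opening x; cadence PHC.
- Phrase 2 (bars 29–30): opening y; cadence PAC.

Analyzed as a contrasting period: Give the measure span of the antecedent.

The antecedent is the phrase ending with the weaker cadence (Phrygian half cadence, phrase 1) and the consequent the one ending more conclusively (perfect authentic cadence, phrase 2); the antecedent is bars 27–28.

measures 27–28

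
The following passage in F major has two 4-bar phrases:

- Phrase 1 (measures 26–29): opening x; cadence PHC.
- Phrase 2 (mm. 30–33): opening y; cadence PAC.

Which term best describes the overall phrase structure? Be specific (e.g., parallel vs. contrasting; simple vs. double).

contrasting period

Phrase 1 ends with a Phrygian half cadence (weaker) and phrase 2 with a perfect authentic cadence (stronger): antecedent + consequent = a period.
The two phrases open with different material (x / y), so the period is contrasting.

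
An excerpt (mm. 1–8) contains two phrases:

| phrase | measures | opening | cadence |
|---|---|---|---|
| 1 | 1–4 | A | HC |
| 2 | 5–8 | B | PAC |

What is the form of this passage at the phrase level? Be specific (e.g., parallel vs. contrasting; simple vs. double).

contrasting period

Phrase 1 ends with a half cadence (weaker) and phrase 2 with a perfect authentic cadence (stronger): antecedent + consequent = a period.
The two phrases open with different material (A / B), so the period is contrasting.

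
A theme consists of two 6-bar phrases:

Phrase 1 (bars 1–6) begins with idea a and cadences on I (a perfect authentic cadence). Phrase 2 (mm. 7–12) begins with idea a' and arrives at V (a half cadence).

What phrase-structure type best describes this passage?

The second phrase closes with a half cadence, which is not stronger than the first phrase's perfect authentic cadence; without a weak→strong cadential pair there is no antecedent–consequent relationship, so this is a phrase group rather than a period.

phrase group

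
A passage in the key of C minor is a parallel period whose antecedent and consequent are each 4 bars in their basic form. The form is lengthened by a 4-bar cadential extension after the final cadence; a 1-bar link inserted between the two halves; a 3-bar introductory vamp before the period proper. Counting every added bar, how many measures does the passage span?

Basic parallel period: 4 + 4 = 8 bars.
8 (basic form) + 4 (cadential extension) + 1 (link) + 3 (introduction) = 16.

16 measures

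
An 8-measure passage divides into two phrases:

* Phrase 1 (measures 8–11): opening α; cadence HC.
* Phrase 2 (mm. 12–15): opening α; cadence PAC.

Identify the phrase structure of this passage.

Phrase 1 ends with a half cadence (weaker) and phrase 2 with a perfect authentic cadence (stronger): antecedent + consequent = a period.
The two phrases open with the same material (α / α), so the period is parallel.

parallel period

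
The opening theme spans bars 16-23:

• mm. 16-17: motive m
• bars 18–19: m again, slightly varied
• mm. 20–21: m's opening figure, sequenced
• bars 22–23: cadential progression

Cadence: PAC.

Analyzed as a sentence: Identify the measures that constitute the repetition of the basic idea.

The presentation of a sentence is the basic idea (measures 16-17) plus its repetition (bars 18-19); the repetition of the basic idea is therefore measures 18–19.

measures 18–19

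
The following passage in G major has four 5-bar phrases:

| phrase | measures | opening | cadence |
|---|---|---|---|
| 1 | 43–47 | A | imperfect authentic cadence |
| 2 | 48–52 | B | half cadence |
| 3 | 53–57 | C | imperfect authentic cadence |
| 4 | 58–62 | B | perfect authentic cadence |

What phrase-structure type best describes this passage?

Four phrases in two halves: the first half (mm. 43–52) ends with a half cadence, the second (mm. 53-62) with a perfect authentic cadence — a large antecedent–consequent pair, i.e. a double period.
Phrase 3 begins with different material from phrase 1, making it contrasting.

contrasting double period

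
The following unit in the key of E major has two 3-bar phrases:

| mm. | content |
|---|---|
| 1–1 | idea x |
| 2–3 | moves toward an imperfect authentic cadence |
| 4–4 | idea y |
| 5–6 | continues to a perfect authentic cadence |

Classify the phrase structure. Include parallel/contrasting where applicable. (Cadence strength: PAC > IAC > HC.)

Phrase 1 ends with an imperfect authentic cadence (weaker) and phrase 2 with a perfect authentic cadence (stronger): antecedent + consequent = a period.
The two phrases open with different material (x / y), so the period is contrasting.

contrasting period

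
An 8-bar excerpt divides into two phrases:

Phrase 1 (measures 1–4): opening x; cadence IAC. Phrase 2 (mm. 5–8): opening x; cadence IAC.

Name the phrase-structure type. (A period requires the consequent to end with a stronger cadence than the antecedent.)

Both phrases have the same opening (x) and the same cadence (imperfect authentic cadence): the second is a restatement, not a consequent, so this is a repeated phrase rather than a period.

repeated phrase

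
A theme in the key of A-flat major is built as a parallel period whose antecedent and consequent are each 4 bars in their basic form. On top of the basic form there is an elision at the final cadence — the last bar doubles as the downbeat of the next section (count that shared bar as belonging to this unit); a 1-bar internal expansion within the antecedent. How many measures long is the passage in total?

9 measures

Basic parallel period: 4 + 4 = 8 bars.
8 (basic form) + 1 (internal expansion) = 9.
The elision shares a bar with the next section but does not change this unit's count.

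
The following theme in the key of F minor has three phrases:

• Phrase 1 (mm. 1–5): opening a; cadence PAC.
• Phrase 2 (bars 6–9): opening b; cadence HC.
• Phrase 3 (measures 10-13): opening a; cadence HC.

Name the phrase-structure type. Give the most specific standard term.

The final phrase closes with a half cadence, which is not stronger than the preceding half cadence; the 3 phrases lack an overall antecedent–consequent design and so form a phrase group.

phrase group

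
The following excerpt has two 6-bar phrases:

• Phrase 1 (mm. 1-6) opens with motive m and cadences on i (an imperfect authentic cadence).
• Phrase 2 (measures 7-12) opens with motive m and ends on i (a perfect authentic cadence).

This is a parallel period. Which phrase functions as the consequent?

The phrase ending with the weaker cadence (imperfect authentic cadence) is the antecedent; the one ending more conclusively (perfect authentic cadence) is the consequent. The consequent is phrase 2.

phrase 2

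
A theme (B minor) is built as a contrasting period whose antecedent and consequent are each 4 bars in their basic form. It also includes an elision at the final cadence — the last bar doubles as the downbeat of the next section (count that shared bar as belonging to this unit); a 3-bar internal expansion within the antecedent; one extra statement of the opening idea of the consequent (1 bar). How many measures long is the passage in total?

12 measures

Basic contrasting period: 4 + 4 = 8 bars.
8 (basic form) + 3 (internal expansion) + 1 (extra statement) = 12.
The elision shares a bar with the next section but does not change this unit's count.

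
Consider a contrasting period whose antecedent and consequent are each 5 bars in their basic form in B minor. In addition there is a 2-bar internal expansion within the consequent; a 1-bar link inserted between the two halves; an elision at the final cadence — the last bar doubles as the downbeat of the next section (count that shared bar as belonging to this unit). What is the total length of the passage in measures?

Basic contrasting period: 5 + 5 = 10 bars.
10 (basic form) + 2 (internal expansion) + 1 (link) = 13.
The elision shares a bar with the next section but does not change this unit's count.

13 measures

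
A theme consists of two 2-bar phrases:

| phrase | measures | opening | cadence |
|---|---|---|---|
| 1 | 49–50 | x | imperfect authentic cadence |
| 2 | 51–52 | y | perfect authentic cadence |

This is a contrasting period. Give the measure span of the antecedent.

measures 49–50

The phrase ending with the weaker cadence (imperfect authentic cadence) is the antecedent; the one ending more conclusively (perfect authentic cadence) is the consequent. The antecedent is measures 49–50.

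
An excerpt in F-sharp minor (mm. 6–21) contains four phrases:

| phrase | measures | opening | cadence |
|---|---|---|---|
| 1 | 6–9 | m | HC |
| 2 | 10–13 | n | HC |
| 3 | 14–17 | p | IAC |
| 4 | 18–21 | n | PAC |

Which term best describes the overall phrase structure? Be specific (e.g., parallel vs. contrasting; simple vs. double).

Four phrases in two halves: the first half (bars 6–13) ends with a half cadence, the second (measures 14-21) with a perfect authentic cadence — a large antecedent–consequent pair, i.e. a double period.
Phrase 3 begins with different material from phrase 1, making it contrasting.

contrasting double period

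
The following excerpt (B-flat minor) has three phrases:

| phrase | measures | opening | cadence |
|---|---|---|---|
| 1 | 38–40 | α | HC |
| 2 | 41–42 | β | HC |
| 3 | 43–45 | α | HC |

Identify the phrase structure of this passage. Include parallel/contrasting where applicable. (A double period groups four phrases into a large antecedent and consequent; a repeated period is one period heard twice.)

phrase group

The final phrase closes with a half cadence, which is not stronger than the preceding half cadence; the 3 phrases lack an overall antecedent–consequent design and so form a phrase group.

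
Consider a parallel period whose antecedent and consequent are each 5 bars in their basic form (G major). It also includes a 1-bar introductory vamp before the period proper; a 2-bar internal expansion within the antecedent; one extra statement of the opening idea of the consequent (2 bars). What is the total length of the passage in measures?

Basic parallel period: 5 + 5 = 10 bars.
10 (basic form) + 1 (introduction) + 2 (internal expansion) + 2 (extra statement) = 15.

15 measures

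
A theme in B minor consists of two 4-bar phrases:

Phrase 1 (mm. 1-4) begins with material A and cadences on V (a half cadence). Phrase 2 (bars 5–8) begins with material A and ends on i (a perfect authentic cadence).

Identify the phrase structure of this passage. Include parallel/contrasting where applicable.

Phrase 1 ends with a half cadence (weaker) and phrase 2 with a perfect authentic cadence (stronger): antecedent + consequent = a period.
The two phrases open with the same material (A / A), so the period is parallel.

parallel period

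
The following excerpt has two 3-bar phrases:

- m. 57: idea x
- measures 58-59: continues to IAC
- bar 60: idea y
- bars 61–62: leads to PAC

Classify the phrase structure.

contrasting period

Phrase 1 ends with an imperfect authentic cadence (weaker) and phrase 2 with a perfect authentic cadence (stronger): antecedent + consequent = a period.
The two phrases open with different material (x / y), so the period is contrasting.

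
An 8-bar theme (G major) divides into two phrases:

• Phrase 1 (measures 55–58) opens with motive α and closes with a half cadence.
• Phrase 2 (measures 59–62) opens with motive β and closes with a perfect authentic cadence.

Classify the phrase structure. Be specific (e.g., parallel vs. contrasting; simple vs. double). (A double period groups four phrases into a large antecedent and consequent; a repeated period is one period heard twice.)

Phrase 1 ends with a half cadence (weaker) and phrase 2 with a perfect authentic cadence (stronger): antecedent + consequent = a period.
The two phrases open with different material (α / β), so the period is contrasting.

contrasting period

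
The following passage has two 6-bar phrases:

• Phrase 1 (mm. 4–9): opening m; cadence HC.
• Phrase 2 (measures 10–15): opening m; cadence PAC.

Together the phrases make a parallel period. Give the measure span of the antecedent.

measures 4–9

The phrase ending with the weaker cadence (half cadence) is the antecedent; the one ending more conclusively (perfect authentic cadence) is the consequent. The antecedent is measures 4–9.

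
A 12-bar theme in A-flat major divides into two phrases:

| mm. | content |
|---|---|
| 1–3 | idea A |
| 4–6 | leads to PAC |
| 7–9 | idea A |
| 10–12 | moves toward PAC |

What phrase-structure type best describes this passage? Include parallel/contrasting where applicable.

Both phrases have the same opening (A) and the same cadence (perfect authentic cadence): the second is a restatement, not a consequent, so this is a repeated phrase rather than a period.

repeated phrase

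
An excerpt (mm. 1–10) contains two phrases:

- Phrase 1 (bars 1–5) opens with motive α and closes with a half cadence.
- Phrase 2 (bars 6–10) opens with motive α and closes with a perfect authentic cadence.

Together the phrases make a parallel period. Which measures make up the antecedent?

measures 1–5

The phrase ending with the weaker cadence (half cadence) is the antecedent; the one ending more conclusively (perfect authentic cadence) is the consequent. The antecedent is measures 1–5.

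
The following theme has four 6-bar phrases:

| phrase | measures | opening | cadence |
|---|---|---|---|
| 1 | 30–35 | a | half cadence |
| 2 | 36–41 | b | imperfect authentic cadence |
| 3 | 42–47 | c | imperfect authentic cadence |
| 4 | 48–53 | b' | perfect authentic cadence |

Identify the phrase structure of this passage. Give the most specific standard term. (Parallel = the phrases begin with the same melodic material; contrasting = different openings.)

contrasting double period

Four phrases in two halves: the first half (bars 30–41) ends with an imperfect authentic cadence, the second (mm. 42–53) with a perfect authentic cadence — a large antecedent–consequent pair, i.e. a double period.
Phrase 3 begins with different material from phrase 1, making it contrasting.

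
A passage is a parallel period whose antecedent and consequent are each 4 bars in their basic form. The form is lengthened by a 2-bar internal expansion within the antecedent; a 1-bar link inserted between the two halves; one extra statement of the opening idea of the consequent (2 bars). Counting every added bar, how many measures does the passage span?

13 measures

Basic parallel period: 4 + 4 = 8 bars.
8 (basic form) + 2 (internal expansion) + 1 (link) + 2 (extra statement) = 13.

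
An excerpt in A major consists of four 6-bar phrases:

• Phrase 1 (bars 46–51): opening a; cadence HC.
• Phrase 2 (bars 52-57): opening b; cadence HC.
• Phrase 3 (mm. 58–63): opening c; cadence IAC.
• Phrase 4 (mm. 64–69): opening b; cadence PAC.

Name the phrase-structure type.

Four phrases in two halves: the first half (measures 46–57) ends with a half cadence, the second (measures 58–69) with a perfect authentic cadence — a large antecedent–consequent pair, i.e. a double period.
Phrase 3 begins with different material from phrase 1, making it contrasting.

contrasting double period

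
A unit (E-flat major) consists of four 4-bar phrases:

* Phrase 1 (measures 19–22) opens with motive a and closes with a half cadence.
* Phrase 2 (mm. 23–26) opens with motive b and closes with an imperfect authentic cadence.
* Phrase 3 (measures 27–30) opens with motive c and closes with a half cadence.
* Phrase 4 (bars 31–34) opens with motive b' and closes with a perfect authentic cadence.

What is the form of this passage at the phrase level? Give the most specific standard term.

Four phrases in two halves: the first half (bars 19–26) ends with an imperfect authentic cadence, the second (bars 27–34) with a perfect authentic cadence — a large antecedent–consequent pair, i.e. a double period.
Phrase 3 begins with different material from phrase 1, making it contrasting.

contrasting double period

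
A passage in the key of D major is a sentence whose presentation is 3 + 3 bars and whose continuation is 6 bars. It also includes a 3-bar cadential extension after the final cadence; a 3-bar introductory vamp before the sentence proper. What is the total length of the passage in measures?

Basic sentence: 3 + 3 + 6 = 12 bars.
12 (basic form) + 3 (cadential extension) + 3 (introduction) = 18.

18 measures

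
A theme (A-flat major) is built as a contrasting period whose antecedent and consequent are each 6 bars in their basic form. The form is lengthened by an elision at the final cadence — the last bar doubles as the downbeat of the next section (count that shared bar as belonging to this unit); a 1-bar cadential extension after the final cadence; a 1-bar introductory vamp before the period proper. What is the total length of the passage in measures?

Basic contrasting period: 6 + 6 = 12 bars.
12 (basic form) + 1 (cadential extension) + 1 (introduction) = 14.
The elision shares a bar with the next section but does not change this unit's count.

14 measures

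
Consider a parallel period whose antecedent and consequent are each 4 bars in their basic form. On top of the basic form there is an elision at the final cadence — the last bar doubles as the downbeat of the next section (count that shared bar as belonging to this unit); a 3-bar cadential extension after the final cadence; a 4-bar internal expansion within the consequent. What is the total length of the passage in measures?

15 measures

Basic parallel period: 4 + 4 = 8 bars.
8 (basic form) + 3 (cadential extension) + 4 (internal expansion) = 15.
The elision shares a bar with the next section but does not change this unit's count.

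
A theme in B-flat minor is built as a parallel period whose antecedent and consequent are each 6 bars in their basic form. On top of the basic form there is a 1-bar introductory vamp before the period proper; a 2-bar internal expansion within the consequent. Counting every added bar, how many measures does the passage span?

Basic parallel period: 6 + 6 = 12 bars.
12 (basic form) + 1 (introduction) + 2 (internal expansion) = 15.

15 measures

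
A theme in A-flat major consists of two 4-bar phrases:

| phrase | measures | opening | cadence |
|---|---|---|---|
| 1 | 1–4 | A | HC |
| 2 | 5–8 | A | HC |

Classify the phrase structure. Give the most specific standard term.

Both phrases have the same opening (A) and the same cadence (half cadence): the second is a restatement, not a consequent, so this is a repeated phrase rather than a period.

repeated phrase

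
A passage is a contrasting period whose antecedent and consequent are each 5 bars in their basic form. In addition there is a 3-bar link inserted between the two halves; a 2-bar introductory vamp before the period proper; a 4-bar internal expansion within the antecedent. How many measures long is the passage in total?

Basic contrasting period: 5 + 5 = 10 bars.
10 (basic form) + 3 (link) + 2 (introduction) + 4 (internal expansion) = 19.

19 measures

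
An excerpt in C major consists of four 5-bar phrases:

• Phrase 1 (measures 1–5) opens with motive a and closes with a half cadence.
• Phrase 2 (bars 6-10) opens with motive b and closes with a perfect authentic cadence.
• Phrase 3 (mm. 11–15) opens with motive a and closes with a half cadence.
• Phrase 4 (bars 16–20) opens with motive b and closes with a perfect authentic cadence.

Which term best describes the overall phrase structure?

The cadence pattern HC–PAC–HC–PAC is weak–strong twice, and phrases 3–4 restate phrases 1–2: a period heard twice, not a double period (which would end weakly at phrase 2).

repeated period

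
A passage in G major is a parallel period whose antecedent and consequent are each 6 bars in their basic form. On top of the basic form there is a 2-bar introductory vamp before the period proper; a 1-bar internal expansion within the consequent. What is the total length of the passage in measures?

Basic parallel period: 6 + 6 = 12 bars.
12 (basic form) + 2 (introduction) + 1 (internal expansion) = 15.

15 measures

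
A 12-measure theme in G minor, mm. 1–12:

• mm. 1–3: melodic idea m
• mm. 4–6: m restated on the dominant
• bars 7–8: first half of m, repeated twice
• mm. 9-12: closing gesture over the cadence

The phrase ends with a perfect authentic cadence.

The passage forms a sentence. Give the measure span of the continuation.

measures 7–12

After the presentation (bars 1–6), the continuation covers the fragmentation through the cadence: measures 7–12.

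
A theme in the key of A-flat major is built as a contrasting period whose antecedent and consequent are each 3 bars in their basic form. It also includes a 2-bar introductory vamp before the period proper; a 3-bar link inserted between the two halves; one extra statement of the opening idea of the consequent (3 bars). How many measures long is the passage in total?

Basic contrasting period: 3 + 3 = 6 bars.
6 (basic form) + 2 (introduction) + 3 (link) + 3 (extra statement) = 14.

14 measures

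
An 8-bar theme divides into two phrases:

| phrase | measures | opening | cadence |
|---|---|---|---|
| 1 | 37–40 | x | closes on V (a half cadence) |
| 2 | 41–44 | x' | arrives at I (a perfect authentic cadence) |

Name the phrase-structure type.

Phrase 1 ends with a half cadence (weaker) and phrase 2 with a perfect authentic cadence (stronger): antecedent + consequent = a period.
The two phrases open with the same material (x / x'), so the period is parallel.

parallel period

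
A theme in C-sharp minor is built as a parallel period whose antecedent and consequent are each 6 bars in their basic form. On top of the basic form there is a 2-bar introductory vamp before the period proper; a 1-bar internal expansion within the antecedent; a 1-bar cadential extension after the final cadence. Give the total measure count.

16 measures

Basic parallel period: 6 + 6 = 12 bars.
12 (basic form) + 2 (introduction) + 1 (internal expansion) + 1 (cadential extension) = 16.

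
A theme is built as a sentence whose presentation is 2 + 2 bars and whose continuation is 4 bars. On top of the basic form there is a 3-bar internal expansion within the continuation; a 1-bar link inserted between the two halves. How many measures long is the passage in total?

Basic sentence: 2 + 2 + 4 = 8 bars.
8 (basic form) + 3 (internal expansion) + 1 (link) = 12.

12 measures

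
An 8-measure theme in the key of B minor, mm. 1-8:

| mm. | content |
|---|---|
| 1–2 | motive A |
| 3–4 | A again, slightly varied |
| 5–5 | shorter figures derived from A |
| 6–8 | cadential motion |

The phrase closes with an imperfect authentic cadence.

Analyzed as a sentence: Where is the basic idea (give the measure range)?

measures 1–2

The presentation of a sentence is the basic idea (measures 1-2) plus its repetition (measures 3–4); the basic idea is therefore measures 1–2.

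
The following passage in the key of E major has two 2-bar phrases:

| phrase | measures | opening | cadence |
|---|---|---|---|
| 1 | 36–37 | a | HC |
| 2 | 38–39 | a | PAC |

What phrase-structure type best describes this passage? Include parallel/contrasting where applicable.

parallel period

Phrase 1 ends with a half cadence (weaker) and phrase 2 with a perfect authentic cadence (stronger): antecedent + consequent = a period.
The two phrases open with the same material (a / a), so the period is parallel.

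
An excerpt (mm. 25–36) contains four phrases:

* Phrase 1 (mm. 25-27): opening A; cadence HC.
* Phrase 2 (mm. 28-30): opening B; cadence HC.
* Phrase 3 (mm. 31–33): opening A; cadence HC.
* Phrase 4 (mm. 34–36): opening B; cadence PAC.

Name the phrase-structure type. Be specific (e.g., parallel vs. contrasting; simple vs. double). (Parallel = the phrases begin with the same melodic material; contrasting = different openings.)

Four phrases in two halves: the first half (mm. 25–30) ends with a half cadence, the second (mm. 31–36) with a perfect authentic cadence — a large antecedent–consequent pair, i.e. a double period.
Phrase 3 begins with the same material as phrase 1, making it parallel.

parallel double period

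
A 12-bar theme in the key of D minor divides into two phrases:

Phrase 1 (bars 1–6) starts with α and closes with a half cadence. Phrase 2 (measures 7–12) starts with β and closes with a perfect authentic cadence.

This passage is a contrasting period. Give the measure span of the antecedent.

The antecedent is the phrase ending with the weaker cadence (half cadence, phrase 1) and the consequent the one ending more conclusively (perfect authentic cadence, phrase 2); the antecedent is measures 1–6.

measures 1–6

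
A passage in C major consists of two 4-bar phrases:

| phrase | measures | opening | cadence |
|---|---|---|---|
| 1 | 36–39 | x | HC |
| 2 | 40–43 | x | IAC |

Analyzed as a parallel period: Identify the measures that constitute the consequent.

The antecedent is the phrase ending with the weaker cadence (half cadence, phrase 1) and the consequent the one ending more conclusively (imperfect authentic cadence, phrase 2); the consequent is measures 40-43.

measures 40–43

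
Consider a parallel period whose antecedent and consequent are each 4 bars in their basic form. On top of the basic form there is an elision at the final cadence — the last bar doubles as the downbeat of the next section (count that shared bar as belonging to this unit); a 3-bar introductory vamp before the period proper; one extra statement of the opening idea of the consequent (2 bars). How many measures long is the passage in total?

13 measures

Basic parallel period: 4 + 4 = 8 bars.
8 (basic form) + 3 (introduction) + 2 (extra statement) = 13.
The elision shares a bar with the next section but does not change this unit's count.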